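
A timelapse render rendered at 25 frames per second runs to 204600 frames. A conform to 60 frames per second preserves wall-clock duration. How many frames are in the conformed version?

491040 frames

Target frames = source frames × (target rate / source rate) = 204600 × (60)/(25) = 204600 × 12/5 = 491040.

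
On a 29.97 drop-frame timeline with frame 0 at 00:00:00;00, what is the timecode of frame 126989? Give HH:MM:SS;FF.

01:10:37;05

Ten DF minutes hold 17982 frames, so frame 126989 lies in block 7 (frames 125874–143855) with 1115 frames into that block.
The block's first minute is 1800 frames and the rest 1798 each; 1115 frames reaches minute 0, so 7 × 18 + 0 × 2 = 126 labels have been skipped so far.
Adding those back, label number 126989 + 126 = 127115 at 30 labels/s is 4237 s + 5 f = 1 h 10 min 37 s frame 5, i.e. 01:10:37;05.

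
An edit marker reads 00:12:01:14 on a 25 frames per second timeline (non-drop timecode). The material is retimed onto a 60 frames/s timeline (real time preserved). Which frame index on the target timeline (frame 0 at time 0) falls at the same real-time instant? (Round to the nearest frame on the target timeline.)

Source frame index: (0×3600 + 12×60 + 1) × 25 + 14 = 18039.
Real time: 18039 / (25) = 18039/25 s.
Target frame: (18039/25) × (60) = 216468/5 ≈ 43293.600 → 43294.

frame 43294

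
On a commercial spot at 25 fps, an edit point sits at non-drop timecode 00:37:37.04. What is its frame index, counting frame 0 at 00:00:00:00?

56429

Total seconds to the label: (0 × 3600 + 37 × 60 + 37) = 2257.
Frame index = 2257 × 25 + 4 = 56429.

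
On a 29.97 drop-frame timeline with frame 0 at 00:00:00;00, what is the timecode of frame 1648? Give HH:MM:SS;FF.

00:00:54;28

Ten DF minutes hold 17982 frames, so frame 1648 lies in block 0 (frames 0–17981) with 1648 frames into that block.
The block's first minute is 1800 frames and the rest 1798 each; 1648 frames reaches minute 0, so 0 × 18 + 0 × 2 = 0 labels have been skipped so far.
Adding those back, label number 1648 + 0 = 1648 at 30 labels/s is 54 s + 28 f = 0 h 0 min 54 s frame 28, i.e. 00:00:54;28.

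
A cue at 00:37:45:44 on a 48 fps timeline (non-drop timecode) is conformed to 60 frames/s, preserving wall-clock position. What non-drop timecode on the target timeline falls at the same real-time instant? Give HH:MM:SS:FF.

Source frame index: (0×3600 + 37×60 + 45) × 48 + 44 = 108764.
Real time: 108764 / (48) = 27191/12 s.
Target frame: (27191/12) × (60) = 135955.
At 60 labels/s: frame 135955 → 00:37:45:55.

00:37:45:55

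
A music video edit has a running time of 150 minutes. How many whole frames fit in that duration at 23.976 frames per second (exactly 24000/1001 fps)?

150 min = 9000 s.
Frames = 9000 × 24000/1001 = 216000000/1001 ≈ 215784.2158.
Complete frames: 215784.

215784 frames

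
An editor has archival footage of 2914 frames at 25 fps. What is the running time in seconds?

Running time = 2914 / (25) = 116.56 s.

116.56 seconds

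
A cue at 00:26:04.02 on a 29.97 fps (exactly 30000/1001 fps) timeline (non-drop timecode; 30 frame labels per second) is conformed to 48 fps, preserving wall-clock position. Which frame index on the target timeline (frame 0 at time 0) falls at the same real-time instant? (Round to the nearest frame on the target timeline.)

frame 75150

Source frame index: (0×3600 + 26×60 + 4) × 30 + 2 = 46922.
Real time: 46922 / (30000/1001) = 23484461/15000 s.
Target frame: (23484461/15000) × (48) = 46968922/625 ≈ 75150.275 → 75150.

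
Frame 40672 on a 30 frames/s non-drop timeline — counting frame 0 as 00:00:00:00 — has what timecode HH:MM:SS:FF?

00:22:35:22

40672 ÷ 30 = 1355 full seconds, remainder 22 frames.
1355 s = 0 h 22 min 35 s.
Timecode: 00:22:35:22.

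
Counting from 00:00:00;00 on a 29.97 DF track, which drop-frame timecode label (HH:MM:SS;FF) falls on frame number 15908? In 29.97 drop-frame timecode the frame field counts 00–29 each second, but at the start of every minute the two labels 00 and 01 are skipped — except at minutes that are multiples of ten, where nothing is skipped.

Ten DF minutes hold 17982 frames, so frame 15908 lies in block 0 (frames 0–17981) with 15908 frames into that block.
The block's first minute is 1800 frames and the rest 1798 each; 15908 frames reaches minute 8, so 0 × 18 + 8 × 2 = 16 labels have been skipped so far.
Adding those back, label number 15908 + 16 = 15924 at 30 labels/s is 530 s + 24 f = 0 h 8 min 50 s frame 24, i.e. 00:08:50;24.

00:08:50;24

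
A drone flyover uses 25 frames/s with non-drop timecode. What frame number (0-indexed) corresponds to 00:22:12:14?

Total seconds to the label: (0 × 3600 + 22 × 60 + 12) = 1332.
Frame index = 1332 × 25 + 14 = 33314.

frame 33314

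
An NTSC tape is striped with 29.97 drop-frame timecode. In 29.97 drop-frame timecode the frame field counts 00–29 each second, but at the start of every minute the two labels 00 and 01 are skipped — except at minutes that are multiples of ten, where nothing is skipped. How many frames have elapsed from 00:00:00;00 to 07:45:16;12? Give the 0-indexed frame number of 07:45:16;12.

836654

Complete 10-minute blocks: 46, each 17982 frames → 827172.
Remaining 5 whole minutes in the current block: 1800 + 4 × 1798 = 8992 frames.
Within the current minute: 16 × 30 + 12 − 2 = 490 (labels ;00/;01 skipped at this minute). Total = 827172 + 8992 + 490 = 836654.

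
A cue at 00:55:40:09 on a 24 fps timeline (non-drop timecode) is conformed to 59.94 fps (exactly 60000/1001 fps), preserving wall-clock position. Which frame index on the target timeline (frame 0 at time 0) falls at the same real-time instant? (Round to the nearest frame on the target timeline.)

frame 200222

Source frame index: (0×3600 + 55×60 + 40) × 24 + 9 = 80169.
Real time: 80169 / (24) = 26723/8 s.
Target frame: (26723/8) × (60000/1001) = 200422500/1001 ≈ 200222.278 → 200222.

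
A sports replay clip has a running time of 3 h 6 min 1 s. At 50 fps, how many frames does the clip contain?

3 h 6 min 1 s = 11161 s.
Frames = 11161 × 50 = 558050.

558050 frames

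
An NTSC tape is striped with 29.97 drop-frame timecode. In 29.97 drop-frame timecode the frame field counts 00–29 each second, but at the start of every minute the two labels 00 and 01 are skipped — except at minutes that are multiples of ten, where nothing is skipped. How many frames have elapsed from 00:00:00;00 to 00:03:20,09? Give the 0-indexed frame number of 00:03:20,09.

6003

As if non-drop at 30 labels/s: (0 × 3600 + 3 × 60 + 20) × 30 + 9 = 6009.
Minute boundaries passed: 3; those not divisible by 10: 3 − 0 = 3; dropped labels = 2 × 3 = 6.
Actual frame index = 6009 − 6 = 6003.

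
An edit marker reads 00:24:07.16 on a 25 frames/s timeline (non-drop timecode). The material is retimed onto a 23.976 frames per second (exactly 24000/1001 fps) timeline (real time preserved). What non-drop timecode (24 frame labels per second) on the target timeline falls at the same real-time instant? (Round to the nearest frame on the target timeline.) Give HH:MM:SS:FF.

Source frame index: (0×3600 + 24×60 + 7) × 25 + 16 = 36191.
Real time: 36191 / (25) = 36191/25 s.
Target frame: (36191/25) × (24000/1001) = 34743360/1001 ≈ 34708.651 → 34709.
At 24 labels/s: frame 34709 → 00:24:06:05.

00:24:06:05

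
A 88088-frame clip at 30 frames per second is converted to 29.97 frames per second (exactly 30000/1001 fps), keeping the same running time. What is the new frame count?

88000 frames

Target frames = source frames × (target rate / source rate) = 88088 × (30000/1001)/(30) = 88088 × 1000/1001 = 88000.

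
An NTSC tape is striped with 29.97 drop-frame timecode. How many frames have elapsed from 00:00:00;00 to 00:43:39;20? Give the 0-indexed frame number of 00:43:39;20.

Complete 10-minute blocks: 4, each 17982 frames → 71928.
Remaining 3 whole minutes in the current block: 1800 + 2 × 1798 = 5396 frames.
Within the current minute: 39 × 30 + 20 − 2 = 1188 (labels ;00/;01 skipped at this minute). Total = 71928 + 5396 + 1188 = 78512.

78512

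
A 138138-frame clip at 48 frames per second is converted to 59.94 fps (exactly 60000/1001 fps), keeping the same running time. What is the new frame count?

172500 frames

Target frames = source frames × (target rate / source rate) = 138138 × (60000/1001)/(48) = 138138 × 1250/1001 = 172500.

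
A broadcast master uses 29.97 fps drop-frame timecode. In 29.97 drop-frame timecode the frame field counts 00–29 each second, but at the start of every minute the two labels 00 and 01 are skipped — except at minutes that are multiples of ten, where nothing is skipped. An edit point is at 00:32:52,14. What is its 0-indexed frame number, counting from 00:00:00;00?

59116

Complete 10-minute blocks: 3, each 17982 frames → 53946.
Remaining 2 whole minutes in the current block: 1800 + 1 × 1798 = 3598 frames.
Within the current minute: 52 × 30 + 14 − 2 = 1572 (labels ;00/;01 skipped at this minute). Total = 53946 + 3598 + 1572 = 59116.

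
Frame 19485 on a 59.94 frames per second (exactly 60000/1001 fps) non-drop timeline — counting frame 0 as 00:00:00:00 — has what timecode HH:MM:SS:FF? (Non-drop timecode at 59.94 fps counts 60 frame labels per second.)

19485 ÷ 60 = 324 full seconds, remainder 45 frames.
324 s = 0 h 5 min 24 s.
Timecode: 00:05:24:45.

00:05:24:45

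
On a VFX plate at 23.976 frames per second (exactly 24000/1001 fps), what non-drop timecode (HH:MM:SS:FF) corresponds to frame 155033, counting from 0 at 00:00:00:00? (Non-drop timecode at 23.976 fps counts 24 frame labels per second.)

01:47:39:17

155033 ÷ 24 = 6459 full seconds, remainder 17 frames.
6459 s = 1 h 47 min 39 s.
Timecode: 01:47:39:17.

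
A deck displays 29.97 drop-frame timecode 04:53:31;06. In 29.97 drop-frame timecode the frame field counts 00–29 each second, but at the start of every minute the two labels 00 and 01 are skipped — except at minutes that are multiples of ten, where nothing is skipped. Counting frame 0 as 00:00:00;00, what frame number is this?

527808

Complete 10-minute blocks: 29, each 17982 frames → 521478.
Remaining 3 whole minutes in the current block: 1800 + 2 × 1798 = 5396 frames.
Within the current minute: 31 × 30 + 6 − 2 = 934 (labels ;00/;01 skipped at this minute). Total = 521478 + 5396 + 934 = 527808.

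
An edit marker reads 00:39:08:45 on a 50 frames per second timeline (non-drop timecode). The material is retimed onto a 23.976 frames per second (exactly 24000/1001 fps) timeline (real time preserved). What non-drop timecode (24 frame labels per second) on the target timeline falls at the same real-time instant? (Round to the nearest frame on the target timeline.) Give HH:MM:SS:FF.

00:39:06:13

Source frame index: (0×3600 + 39×60 + 8) × 50 + 45 = 117445.
Real time: 117445 / (50) = 23489/10 s.
Target frame: (23489/10) × (24000/1001) = 56373600/1001 ≈ 56317.283 → 56317.
At 24 labels/s: frame 56317 → 00:39:06:13.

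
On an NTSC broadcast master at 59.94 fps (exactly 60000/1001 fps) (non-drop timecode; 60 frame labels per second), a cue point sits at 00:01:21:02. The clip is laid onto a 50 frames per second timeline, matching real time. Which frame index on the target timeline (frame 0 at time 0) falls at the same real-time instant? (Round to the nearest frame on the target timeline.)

Source frame index: (0×3600 + 1×60 + 21) × 60 + 2 = 4862.
Real time: 4862 / (60000/1001) = 2433431/30000 s.
Target frame: (2433431/30000) × (50) = 2433431/600 ≈ 4055.718 → 4056.

frame 4056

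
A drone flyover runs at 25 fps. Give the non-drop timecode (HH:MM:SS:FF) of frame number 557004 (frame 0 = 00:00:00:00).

06:11:20:04

557004 ÷ 25 = 22280 full seconds, remainder 4 frames.
22280 s = 6 h 11 min 20 s.
Timecode: 06:11:20:04.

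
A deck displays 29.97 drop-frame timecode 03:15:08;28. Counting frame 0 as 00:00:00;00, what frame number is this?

Complete 10-minute blocks: 19, each 17982 frames → 341658.
Remaining 5 whole minutes in the current block: 1800 + 4 × 1798 = 8992 frames.
Within the current minute: 8 × 30 + 28 − 2 = 266 (labels ;00/;01 skipped at this minute). Total = 341658 + 8992 + 266 = 350916.

350916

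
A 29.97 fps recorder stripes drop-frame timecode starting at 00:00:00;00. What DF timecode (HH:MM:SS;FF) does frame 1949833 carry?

Ten DF minutes hold 17982 frames, so frame 1949833 lies in block 108 (frames 1942056–1960037) with 7777 frames into that block.
The block's first minute is 1800 frames and the rest 1798 each; 7777 frames reaches minute 4, so 108 × 18 + 4 × 2 = 1952 labels have been skipped so far.
Adding those back, label number 1949833 + 1952 = 1951785 at 30 labels/s is 65059 s + 15 f = 18 h 4 min 19 s frame 15, i.e. 18:04:19;15.

18:04:19;15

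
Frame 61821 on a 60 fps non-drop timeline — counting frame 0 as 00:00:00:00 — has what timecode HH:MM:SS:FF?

61821 ÷ 60 = 1030 full seconds, remainder 21 frames.
1030 s = 0 h 17 min 10 s.
Timecode: 00:17:10:21.

00:17:10:21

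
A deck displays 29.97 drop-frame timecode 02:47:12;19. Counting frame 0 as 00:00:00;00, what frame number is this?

As if non-drop at 30 labels/s: (2 × 3600 + 47 × 60 + 12) × 30 + 19 = 300979.
Minute boundaries passed: 167; those not divisible by 10: 167 − 16 = 151; dropped labels = 2 × 151 = 302.
Actual frame index = 300979 − 302 = 300677.

300677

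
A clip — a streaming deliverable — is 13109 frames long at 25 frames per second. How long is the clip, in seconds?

524.36 seconds

Running time = 13109 / (25) = 524.36 s.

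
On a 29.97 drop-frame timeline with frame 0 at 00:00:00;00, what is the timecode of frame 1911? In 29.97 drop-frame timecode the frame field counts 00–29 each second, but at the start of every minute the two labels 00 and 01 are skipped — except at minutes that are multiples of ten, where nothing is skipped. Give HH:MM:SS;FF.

Each 10-minute DF block holds 10 × 60 × 30 − 9 × 2 = 17982 frames. 1911 ÷ 17982 → 0 full blocks, remainder 1911.
Within the partial block the first minute is 1800 frames and each further minute 1798, so 1 further minute boundary passed. Total skipped labels = 18 × 0 + 2 × 1 = 2.
Non-drop label index = 1911 + 2 = 1913; at 30 labels/s that is 00:01:03:23, i.e. DF 00:01:03;23.

00:01:03;23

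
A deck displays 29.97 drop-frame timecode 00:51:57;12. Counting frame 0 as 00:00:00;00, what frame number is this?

Complete 10-minute blocks: 5, each 17982 frames → 89910.
Remaining 1 whole minute in the current block: 1800 + 0 × 1798 = 1800 frames.
Within the current minute: 57 × 30 + 12 − 2 = 1720 (labels ;00/;01 skipped at this minute). Total = 89910 + 1800 + 1720 = 93430.

93430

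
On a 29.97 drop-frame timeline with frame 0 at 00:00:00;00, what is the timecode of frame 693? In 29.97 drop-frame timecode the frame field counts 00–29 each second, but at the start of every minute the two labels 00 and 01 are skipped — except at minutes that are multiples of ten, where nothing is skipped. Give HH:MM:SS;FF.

00:00:23;03

Ten DF minutes hold 17982 frames, so frame 693 lies in block 0 (frames 0–17981) with 693 frames into that block.
The block's first minute is 1800 frames and the rest 1798 each; 693 frames reaches minute 0, so 0 × 18 + 0 × 2 = 0 labels have been skipped so far.
Adding those back, label number 693 + 0 = 693 at 30 labels/s is 23 s + 3 f = 0 h 0 min 23 s frame 3, i.e. 00:00:23;03.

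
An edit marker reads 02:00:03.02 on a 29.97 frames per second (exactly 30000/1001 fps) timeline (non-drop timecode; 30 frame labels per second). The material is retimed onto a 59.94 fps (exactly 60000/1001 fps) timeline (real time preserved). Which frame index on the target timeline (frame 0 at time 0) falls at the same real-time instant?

Source frame index: (2×3600 + 0×60 + 3) × 30 + 2 = 216092.
Real time: 216092 / (30000/1001) = 54077023/7500 s.
Target frame: (54077023/7500) × (60000/1001) = 432184.

frame 432184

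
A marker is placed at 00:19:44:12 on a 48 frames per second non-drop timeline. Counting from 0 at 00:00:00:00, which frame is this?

56844

Total seconds to the label: (0 × 3600 + 19 × 60 + 44) = 1184.
Frame index = 1184 × 48 + 12 = 56844.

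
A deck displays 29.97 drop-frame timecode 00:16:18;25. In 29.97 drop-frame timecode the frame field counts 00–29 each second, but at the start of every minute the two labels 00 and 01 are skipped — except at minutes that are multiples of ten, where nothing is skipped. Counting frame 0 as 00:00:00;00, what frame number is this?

As if non-drop at 30 labels/s: (0 × 3600 + 16 × 60 + 18) × 30 + 25 = 29365.
Minute boundaries passed: 16; those not divisible by 10: 16 − 1 = 15; dropped labels = 2 × 15 = 30.
Actual frame index = 29365 − 30 = 29335.

29335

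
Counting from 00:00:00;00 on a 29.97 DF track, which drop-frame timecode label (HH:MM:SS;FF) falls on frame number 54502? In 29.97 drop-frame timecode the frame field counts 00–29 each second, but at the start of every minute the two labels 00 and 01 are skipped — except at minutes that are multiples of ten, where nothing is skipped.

00:30:18;16

Each 10-minute DF block holds 10 × 60 × 30 − 9 × 2 = 17982 frames. 54502 ÷ 17982 → 3 full blocks, remainder 556.
Within the partial block the first minute is 1800 frames and each further minute 1798, so 0 further minute boundaries passed. Total skipped labels = 18 × 3 + 2 × 0 = 54.
Non-drop label index = 54502 + 54 = 54556; at 30 labels/s that is 00:30:18:16, i.e. DF 00:30:18;16.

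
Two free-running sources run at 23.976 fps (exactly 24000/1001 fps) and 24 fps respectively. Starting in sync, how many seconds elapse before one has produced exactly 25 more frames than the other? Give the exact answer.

The gap grows by |24 − 24000/1001| = 24/1001 frames per second.
Time for a 25-frame gap: 25 ÷ (24/1001) = 25025/24 s.

25025/24 seconds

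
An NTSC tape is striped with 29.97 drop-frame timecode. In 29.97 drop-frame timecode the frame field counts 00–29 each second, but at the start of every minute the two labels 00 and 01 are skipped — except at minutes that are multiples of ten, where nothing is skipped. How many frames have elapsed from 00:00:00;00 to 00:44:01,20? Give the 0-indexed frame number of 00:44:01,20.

79170

As if non-drop at 30 labels/s: (0 × 3600 + 44 × 60 + 1) × 30 + 20 = 79250.
Minute boundaries passed: 44; those not divisible by 10: 44 − 4 = 40; dropped labels = 2 × 40 = 80.
Actual frame index = 79250 − 80 = 79170.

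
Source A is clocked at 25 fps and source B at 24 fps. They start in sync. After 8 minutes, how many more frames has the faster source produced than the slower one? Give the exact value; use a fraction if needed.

8 min = 480 s.
A emits 25 × 480 = 12000 frames; B emits 24 × 480 = 11520.
Difference = 480 frames; B is behind A.

480 frames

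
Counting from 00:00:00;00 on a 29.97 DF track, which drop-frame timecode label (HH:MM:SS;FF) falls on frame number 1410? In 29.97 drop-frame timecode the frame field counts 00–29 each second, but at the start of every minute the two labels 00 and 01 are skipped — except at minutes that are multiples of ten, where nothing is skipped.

Each 10-minute DF block holds 10 × 60 × 30 − 9 × 2 = 17982 frames. 1410 ÷ 17982 → 0 full blocks, remainder 1410.
Within the partial block the first minute is 1800 frames and each further minute 1798, so 0 further minute boundaries passed. Total skipped labels = 18 × 0 + 2 × 0 = 0.
Non-drop label index = 1410 + 0 = 1410; at 30 labels/s that is 00:00:47:00, i.e. DF 00:00:47;00.

00:00:47;00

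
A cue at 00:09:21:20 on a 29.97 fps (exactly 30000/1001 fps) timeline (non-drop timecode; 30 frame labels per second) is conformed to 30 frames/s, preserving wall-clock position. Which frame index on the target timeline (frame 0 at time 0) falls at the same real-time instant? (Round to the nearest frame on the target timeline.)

Source frame index: (0×3600 + 9×60 + 21) × 30 + 20 = 16850.
Real time: 16850 / (30000/1001) = 337337/600 s.
Target frame: (337337/600) × (30) = 337337/20 ≈ 16866.850 → 16867.

frame 16867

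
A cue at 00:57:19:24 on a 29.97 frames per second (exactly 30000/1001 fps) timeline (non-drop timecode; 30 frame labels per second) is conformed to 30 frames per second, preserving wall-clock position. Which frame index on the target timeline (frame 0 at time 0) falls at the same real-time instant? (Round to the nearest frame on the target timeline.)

frame 103297

Source frame index: (0×3600 + 57×60 + 19) × 30 + 24 = 103194.
Real time: 103194 / (30000/1001) = 17216199/5000 s.
Target frame: (17216199/5000) × (30) = 51648597/500 ≈ 103297.194 → 103297.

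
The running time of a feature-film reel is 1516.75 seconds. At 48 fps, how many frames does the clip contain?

72804 frames

Frames = 1516.75 × 48 = 72804.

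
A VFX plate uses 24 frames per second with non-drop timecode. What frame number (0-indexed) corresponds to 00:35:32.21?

Total seconds to the label: (0 × 3600 + 35 × 60 + 32) = 2132.
Frame index = 2132 × 24 + 21 = 51189.

frame 51189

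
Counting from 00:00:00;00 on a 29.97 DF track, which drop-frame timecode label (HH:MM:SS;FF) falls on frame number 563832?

Each 10-minute DF block holds 10 × 60 × 30 − 9 × 2 = 17982 frames. 563832 ÷ 17982 → 31 full blocks, remainder 6390.
Within the partial block the first minute is 1800 frames and each further minute 1798, so 3 further minute boundaries passed. Total skipped labels = 18 × 31 + 2 × 3 = 564.
Non-drop label index = 563832 + 564 = 564396; at 30 labels/s that is 05:13:33:06, i.e. DF 05:13:33;06.

05:13:33;06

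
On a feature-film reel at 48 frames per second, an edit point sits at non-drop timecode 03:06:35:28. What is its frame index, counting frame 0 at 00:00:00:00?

537388

Total seconds to the label: (3 × 3600 + 6 × 60 + 35) = 11195.
Frame index = 11195 × 48 + 28 = 537388.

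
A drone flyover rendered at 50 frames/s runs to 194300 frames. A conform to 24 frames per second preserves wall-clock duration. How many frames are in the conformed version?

Target frames = source frames × (target rate / source rate) = 194300 × (24)/(50) = 194300 × 12/25 = 93264.

93264 frames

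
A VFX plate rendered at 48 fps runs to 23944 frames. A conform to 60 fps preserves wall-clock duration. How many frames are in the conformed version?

29930 frames

Target frames = source frames × (target rate / source rate) = 23944 × (60)/(48) = 23944 × 5/4 = 29930.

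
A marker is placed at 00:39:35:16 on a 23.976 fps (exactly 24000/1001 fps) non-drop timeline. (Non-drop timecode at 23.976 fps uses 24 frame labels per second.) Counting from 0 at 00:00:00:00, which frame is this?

Total seconds to the label: (0 × 3600 + 39 × 60 + 35) = 2375.
Frame index = 2375 × 24 + 16 = 57016.

frame 57016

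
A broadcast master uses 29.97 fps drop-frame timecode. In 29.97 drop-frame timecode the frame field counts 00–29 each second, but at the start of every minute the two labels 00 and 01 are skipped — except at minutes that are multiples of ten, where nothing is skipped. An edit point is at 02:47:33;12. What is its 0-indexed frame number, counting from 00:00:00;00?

301300

Complete 10-minute blocks: 16, each 17982 frames → 287712.
Remaining 7 whole minutes in the current block: 1800 + 6 × 1798 = 12588 frames.
Within the current minute: 33 × 30 + 12 − 2 = 1000 (labels ;00/;01 skipped at this minute). Total = 287712 + 12588 + 1000 = 301300.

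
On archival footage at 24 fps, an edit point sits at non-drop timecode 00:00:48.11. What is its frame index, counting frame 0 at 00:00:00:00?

1163

Total seconds to the label: (0 × 3600 + 0 × 60 + 48) = 48.
Frame index = 48 × 24 + 11 = 1163.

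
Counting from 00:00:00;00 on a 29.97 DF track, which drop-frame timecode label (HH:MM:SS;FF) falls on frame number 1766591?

Each 10-minute DF block holds 10 × 60 × 30 − 9 × 2 = 17982 frames. 1766591 ÷ 17982 → 98 full blocks, remainder 4355.
Within the partial block the first minute is 1800 frames and each further minute 1798, so 2 further minute boundaries passed. Total skipped labels = 18 × 98 + 2 × 2 = 1768.
Non-drop label index = 1766591 + 1768 = 1768359; at 30 labels/s that is 16:22:25:09, i.e. DF 16:22:25;09.

16:22:25;09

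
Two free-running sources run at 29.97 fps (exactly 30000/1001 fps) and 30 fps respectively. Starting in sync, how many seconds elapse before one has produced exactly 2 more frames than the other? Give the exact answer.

1001/15 seconds

The gap grows by |30 − 30000/1001| = 30/1001 frames per second.
Time for a 2-frame gap: 2 ÷ (30/1001) = 1001/15 s.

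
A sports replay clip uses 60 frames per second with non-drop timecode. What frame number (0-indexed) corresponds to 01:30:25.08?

Total seconds to the label: (1 × 3600 + 30 × 60 + 25) = 5425.
Frame index = 5425 × 60 + 8 = 325508.

frame 325508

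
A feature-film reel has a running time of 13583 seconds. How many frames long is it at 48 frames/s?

651984 frames

Frames = 13583 × 48 = 651984.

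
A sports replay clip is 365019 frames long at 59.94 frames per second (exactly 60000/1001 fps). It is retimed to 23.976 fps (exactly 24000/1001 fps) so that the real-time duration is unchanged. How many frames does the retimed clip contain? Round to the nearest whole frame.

Frames at target rate = 365019 × (24000/1001) / (60000/1001) = 730038/5 ≈ 146007.600.
Nearest whole frame: 146008.

146008 frames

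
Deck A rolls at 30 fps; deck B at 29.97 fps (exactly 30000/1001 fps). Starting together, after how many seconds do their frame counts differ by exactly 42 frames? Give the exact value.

The gap grows by |30000/1001 − 30| = 30/1001 frames per second.
Time for a 42-frame gap: 42 ÷ (30/1001) = 1401.4 s.

1401.4 seconds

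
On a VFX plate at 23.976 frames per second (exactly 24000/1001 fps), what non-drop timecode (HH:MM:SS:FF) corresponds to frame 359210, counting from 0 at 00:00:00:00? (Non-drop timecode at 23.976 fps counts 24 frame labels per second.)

04:09:27:02

359210 ÷ 24 = 14967 full seconds, remainder 2 frames.
14967 s = 4 h 9 min 27 s.
Timecode: 04:09:27:02.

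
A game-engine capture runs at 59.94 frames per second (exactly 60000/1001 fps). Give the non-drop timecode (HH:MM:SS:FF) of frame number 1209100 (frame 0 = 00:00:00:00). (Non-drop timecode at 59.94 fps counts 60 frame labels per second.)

05:35:51:40

1209100 ÷ 60 = 20151 full seconds, remainder 40 frames.
20151 s = 5 h 35 min 51 s.
Timecode: 05:35:51:40.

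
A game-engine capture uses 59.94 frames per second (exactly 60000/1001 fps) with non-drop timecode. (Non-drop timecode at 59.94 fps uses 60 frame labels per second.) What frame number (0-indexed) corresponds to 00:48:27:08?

174428

Total seconds to the label: (0 × 3600 + 48 × 60 + 27) = 2907.
Frame index = 2907 × 60 + 8 = 174428.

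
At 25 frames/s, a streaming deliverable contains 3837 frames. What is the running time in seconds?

Running time = 3837 / (25) = 153.48 s.

153.48 seconds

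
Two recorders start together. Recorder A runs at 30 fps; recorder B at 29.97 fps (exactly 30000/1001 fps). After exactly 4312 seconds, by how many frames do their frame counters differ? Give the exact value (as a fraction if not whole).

A emits 30 × 4312 = 129360 frames; B emits 30000/1001 × 4312 = 1680000/13.
Difference = 1680/13 frames (≈ 129.2308); B is behind A.

1680/13 frames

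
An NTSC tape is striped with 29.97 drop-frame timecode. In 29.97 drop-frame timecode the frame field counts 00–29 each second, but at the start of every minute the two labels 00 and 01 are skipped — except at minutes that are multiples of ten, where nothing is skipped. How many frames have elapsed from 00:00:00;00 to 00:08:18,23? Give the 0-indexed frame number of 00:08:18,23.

14947

Complete 10-minute blocks: 0, each 17982 frames → 0.
Remaining 8 whole minutes in the current block: 1800 + 7 × 1798 = 14386 frames.
Within the current minute: 18 × 30 + 23 − 2 = 561 (labels ;00/;01 skipped at this minute). Total = 0 + 14386 + 561 = 14947.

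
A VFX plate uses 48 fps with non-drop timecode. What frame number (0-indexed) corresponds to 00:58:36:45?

168813

Total seconds to the label: (0 × 3600 + 58 × 60 + 36) = 3516.
Frame index = 3516 × 48 + 45 = 168813.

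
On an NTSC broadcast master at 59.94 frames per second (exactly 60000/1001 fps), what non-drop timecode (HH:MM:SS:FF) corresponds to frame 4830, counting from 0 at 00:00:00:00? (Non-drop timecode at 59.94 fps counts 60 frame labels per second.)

00:01:20:30

4830 ÷ 60 = 80 full seconds, remainder 30 frames.
80 s = 0 h 1 min 20 s.
Timecode: 00:01:20:30.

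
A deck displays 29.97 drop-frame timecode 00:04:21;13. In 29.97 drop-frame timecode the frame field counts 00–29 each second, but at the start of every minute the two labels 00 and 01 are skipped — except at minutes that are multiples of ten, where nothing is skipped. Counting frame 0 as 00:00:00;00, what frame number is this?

7835

Complete 10-minute blocks: 0, each 17982 frames → 0.
Remaining 4 whole minutes in the current block: 1800 + 3 × 1798 = 7194 frames.
Within the current minute: 21 × 30 + 13 − 2 = 641 (labels ;00/;01 skipped at this minute). Total = 0 + 7194 + 641 = 7835.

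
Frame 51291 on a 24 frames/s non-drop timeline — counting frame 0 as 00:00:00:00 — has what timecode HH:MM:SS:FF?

51291 ÷ 24 = 2137 full seconds, remainder 3 frames.
2137 s = 0 h 35 min 37 s.
Timecode: 00:35:37:03.

00:35:37:03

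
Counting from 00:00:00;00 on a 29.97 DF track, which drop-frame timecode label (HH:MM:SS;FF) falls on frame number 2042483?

Ten DF minutes hold 17982 frames, so frame 2042483 lies in block 113 (frames 2031966–2049947) with 10517 frames into that block.
The block's first minute is 1800 frames and the rest 1798 each; 10517 frames reaches minute 5, so 113 × 18 + 5 × 2 = 2044 labels have been skipped so far.
Adding those back, label number 2042483 + 2044 = 2044527 at 30 labels/s is 68150 s + 27 f = 18 h 55 min 50 s frame 27, i.e. 18:55:50;27.

18:55:50;27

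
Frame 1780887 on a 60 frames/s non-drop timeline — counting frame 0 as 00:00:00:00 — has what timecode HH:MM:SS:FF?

08:14:41:27

1780887 ÷ 60 = 29681 full seconds, remainder 27 frames.
29681 s = 8 h 14 min 41 s.
Timecode: 08:14:41:27.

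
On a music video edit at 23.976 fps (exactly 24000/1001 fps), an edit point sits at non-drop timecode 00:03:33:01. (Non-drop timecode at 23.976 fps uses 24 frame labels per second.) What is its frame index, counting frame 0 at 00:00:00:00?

5113

Total seconds to the label: (0 × 3600 + 3 × 60 + 33) = 213.
Frame index = 213 × 24 + 1 = 5113.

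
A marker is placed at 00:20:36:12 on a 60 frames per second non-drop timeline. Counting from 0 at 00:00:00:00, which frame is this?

Total seconds to the label: (0 × 3600 + 20 × 60 + 36) = 1236.
Frame index = 1236 × 60 + 12 = 74172.

74172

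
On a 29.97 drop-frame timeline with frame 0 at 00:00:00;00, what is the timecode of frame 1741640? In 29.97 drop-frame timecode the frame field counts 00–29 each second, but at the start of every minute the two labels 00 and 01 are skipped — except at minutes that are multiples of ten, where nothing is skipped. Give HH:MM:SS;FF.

16:08:32;24

Each 10-minute DF block holds 10 × 60 × 30 − 9 × 2 = 17982 frames. 1741640 ÷ 17982 → 96 full blocks, remainder 15368.
Within the partial block the first minute is 1800 frames and each further minute 1798, so 8 further minute boundaries passed. Total skipped labels = 18 × 96 + 2 × 8 = 1744.
Non-drop label index = 1741640 + 1744 = 1743384; at 30 labels/s that is 16:08:32:24, i.e. DF 16:08:32;24.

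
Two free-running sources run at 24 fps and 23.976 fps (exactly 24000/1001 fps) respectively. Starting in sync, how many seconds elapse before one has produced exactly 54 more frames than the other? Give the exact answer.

2252.25 seconds

The gap grows by |24000/1001 − 24| = 24/1001 frames per second.
Time for a 54-frame gap: 54 ÷ (24/1001) = 2252.25 s.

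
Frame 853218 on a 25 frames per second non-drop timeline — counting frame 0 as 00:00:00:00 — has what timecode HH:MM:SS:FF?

09:28:48:18

853218 ÷ 25 = 34128 full seconds, remainder 18 frames.
34128 s = 9 h 28 min 48 s.
Timecode: 09:28:48:18.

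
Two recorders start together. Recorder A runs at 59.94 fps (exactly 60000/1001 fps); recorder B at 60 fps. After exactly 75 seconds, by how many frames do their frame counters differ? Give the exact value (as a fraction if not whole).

4500/1001 frames

A emits 60000/1001 × 75 = 4500000/1001 frames; B emits 60 × 75 = 4500.
Difference = 4500/1001 frames (≈ 4.4955); B is ahead of A.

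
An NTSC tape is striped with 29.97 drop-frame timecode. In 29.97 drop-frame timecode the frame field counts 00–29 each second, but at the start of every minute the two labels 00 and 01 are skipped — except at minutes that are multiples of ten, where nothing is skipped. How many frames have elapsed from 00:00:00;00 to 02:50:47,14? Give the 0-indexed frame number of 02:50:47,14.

As if non-drop at 30 labels/s: (2 × 3600 + 50 × 60 + 47) × 30 + 14 = 307424.
Minute boundaries passed: 170; those not divisible by 10: 170 − 17 = 153; dropped labels = 2 × 153 = 306.
Actual frame index = 307424 − 306 = 307118.

307118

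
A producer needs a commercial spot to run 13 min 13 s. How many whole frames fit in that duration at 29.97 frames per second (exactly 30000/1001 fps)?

23766 frames

13 min 13 s = 793 s.
Frames = 793 × 30000/1001 = 1830000/77 ≈ 23766.2338.
Complete frames: 23766.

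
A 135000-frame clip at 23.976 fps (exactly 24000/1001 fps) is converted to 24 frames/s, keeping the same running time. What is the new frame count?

Target frames = source frames × (target rate / source rate) = 135000 × (24)/(24000/1001) = 135000 × 1001/1000 = 135135.

135135 frames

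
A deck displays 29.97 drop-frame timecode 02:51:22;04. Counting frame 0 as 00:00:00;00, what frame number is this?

308156

Complete 10-minute blocks: 17, each 17982 frames → 305694.
Remaining 1 whole minute in the current block: 1800 + 0 × 1798 = 1800 frames.
Within the current minute: 22 × 30 + 4 − 2 = 662 (labels ;00/;01 skipped at this minute). Total = 305694 + 1800 + 662 = 308156.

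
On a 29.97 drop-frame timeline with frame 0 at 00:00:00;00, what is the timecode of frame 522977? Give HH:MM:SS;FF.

Ten DF minutes hold 17982 frames, so frame 522977 lies in block 29 (frames 521478–539459) with 1499 frames into that block.
The block's first minute is 1800 frames and the rest 1798 each; 1499 frames reaches minute 0, so 29 × 18 + 0 × 2 = 522 labels have been skipped so far.
Adding those back, label number 522977 + 522 = 523499 at 30 labels/s is 17449 s + 29 f = 4 h 50 min 49 s frame 29, i.e. 04:50:49;29.

04:50:49;29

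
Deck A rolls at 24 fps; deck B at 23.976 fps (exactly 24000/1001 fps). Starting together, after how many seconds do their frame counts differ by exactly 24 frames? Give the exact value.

1001 seconds

The gap grows by |24000/1001 − 24| = 24/1001 frames per second.
Time for a 24-frame gap: 24 ÷ (24/1001) = 1001 s.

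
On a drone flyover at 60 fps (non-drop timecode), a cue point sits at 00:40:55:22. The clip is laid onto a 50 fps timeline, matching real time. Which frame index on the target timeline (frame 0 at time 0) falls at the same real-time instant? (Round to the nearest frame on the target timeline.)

frame 122768

Source frame index: (0×3600 + 40×60 + 55) × 60 + 22 = 147322.
Real time: 147322 / (60) = 73661/30 s.
Target frame: (73661/30) × (50) = 368305/3 ≈ 122768.333 → 122768.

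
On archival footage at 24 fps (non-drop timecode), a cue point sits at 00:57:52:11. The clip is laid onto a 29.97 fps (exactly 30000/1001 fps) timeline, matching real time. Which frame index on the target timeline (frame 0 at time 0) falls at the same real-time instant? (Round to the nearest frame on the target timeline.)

Source frame index: (0×3600 + 57×60 + 52) × 24 + 11 = 83339.
Real time: 83339 / (24) = 83339/24 s.
Target frame: (83339/24) × (30000/1001) = 104173750/1001 ≈ 104069.680 → 104070.

frame 104070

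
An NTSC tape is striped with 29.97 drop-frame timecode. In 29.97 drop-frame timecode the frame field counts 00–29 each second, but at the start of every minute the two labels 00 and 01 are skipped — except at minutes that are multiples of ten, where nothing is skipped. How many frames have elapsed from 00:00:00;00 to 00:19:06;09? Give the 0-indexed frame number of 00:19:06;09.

34353

As if non-drop at 30 labels/s: (0 × 3600 + 19 × 60 + 6) × 30 + 9 = 34389.
Minute boundaries passed: 19; those not divisible by 10: 19 − 1 = 18; dropped labels = 2 × 18 = 36.
Actual frame index = 34389 − 36 = 34353.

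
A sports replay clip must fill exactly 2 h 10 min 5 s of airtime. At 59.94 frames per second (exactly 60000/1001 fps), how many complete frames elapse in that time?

2 h 10 min 5 s = 7805 s.
Frames = 7805 × 60000/1001 = 66900000/143 ≈ 467832.1678.
Complete frames: 467832.

467832 frames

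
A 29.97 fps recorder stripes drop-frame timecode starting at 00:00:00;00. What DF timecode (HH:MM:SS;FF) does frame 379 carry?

Ten DF minutes hold 17982 frames, so frame 379 lies in block 0 (frames 0–17981) with 379 frames into that block.
The block's first minute is 1800 frames and the rest 1798 each; 379 frames reaches minute 0, so 0 × 18 + 0 × 2 = 0 labels have been skipped so far.
Adding those back, label number 379 + 0 = 379 at 30 labels/s is 12 s + 19 f = 0 h 0 min 12 s frame 19, i.e. 00:00:12;19.

00:00:12;19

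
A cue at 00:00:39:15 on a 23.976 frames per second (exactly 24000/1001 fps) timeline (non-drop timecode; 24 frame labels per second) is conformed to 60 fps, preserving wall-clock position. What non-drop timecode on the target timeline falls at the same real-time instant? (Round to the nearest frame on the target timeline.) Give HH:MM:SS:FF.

Source frame index: (0×3600 + 0×60 + 39) × 24 + 15 = 951.
Real time: 951 / (24000/1001) = 317317/8000 s.
Target frame: (317317/8000) × (60) = 951951/400 ≈ 2379.878 → 2380.
At 60 labels/s: frame 2380 → 00:00:39:40.

00:00:39:40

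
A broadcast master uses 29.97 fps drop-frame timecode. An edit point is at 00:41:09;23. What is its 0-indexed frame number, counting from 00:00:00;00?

74019

Complete 10-minute blocks: 4, each 17982 frames → 71928.
Remaining 1 whole minute in the current block: 1800 + 0 × 1798 = 1800 frames.
Within the current minute: 9 × 30 + 23 − 2 = 291 (labels ;00/;01 skipped at this minute). Total = 71928 + 1800 + 291 = 74019.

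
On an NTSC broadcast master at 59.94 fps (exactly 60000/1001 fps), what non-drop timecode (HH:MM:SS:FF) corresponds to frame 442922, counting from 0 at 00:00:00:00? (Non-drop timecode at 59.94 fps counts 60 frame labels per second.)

442922 ÷ 60 = 7382 full seconds, remainder 2 frames.
7382 s = 2 h 3 min 2 s.
Timecode: 02:03:02:02.

02:03:02:02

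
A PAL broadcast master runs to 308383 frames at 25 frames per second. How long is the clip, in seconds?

12335.32 seconds

Running time = 308383 / (25) = 12335.32 s.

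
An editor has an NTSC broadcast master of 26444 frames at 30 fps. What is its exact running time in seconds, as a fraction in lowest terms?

13222/15 seconds

Running time = 26444 ÷ (30) = 26444 × 1/30 = 13222/15 s.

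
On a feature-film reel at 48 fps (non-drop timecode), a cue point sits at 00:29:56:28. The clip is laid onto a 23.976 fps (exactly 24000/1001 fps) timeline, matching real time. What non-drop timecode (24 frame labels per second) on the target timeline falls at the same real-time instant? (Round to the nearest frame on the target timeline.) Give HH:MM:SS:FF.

Source frame index: (0×3600 + 29×60 + 56) × 48 + 28 = 86236.
Real time: 86236 / (48) = 21559/12 s.
Target frame: (21559/12) × (24000/1001) = 43118000/1001 ≈ 43074.925 → 43075.
At 24 labels/s: frame 43075 → 00:29:54:19.

00:29:54:19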